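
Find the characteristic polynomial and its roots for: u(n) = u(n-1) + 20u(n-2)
Substitute u(n) = rⁿ and divide through by rⁿ⁻²: r² - r - 20 = 0
Factor: (r - 5)(r + 4) = 0, so r = 5, -4.
General solution: u(n) = A·5ⁿ + B·(-4)ⁿ

Characteristic: r² - r - 20 = 0, Roots: r = 5, -4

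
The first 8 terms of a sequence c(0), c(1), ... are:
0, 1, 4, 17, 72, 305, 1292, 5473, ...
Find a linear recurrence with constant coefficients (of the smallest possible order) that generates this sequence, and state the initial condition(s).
Look for the lowest-order linear relation among consecutive terms.
Observation: c(n) - 4·c(n-1) - (1)·c(n-2) = 0 holds for the shown terms, and no order-1 relation c(n) = α·c(n-1) + β fits.
Check at n=3: 4·4 + (1)·1 = 17. ✓

c(n) = 4c(n-1) + c(n-2), c(0) = 0, c(1) = 1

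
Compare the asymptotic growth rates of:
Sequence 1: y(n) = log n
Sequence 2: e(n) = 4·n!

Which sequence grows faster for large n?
Comparing growth rates:
Growth-rate hierarchy: log n ≺ any polynomial ≺ any exponential cⁿ (c>1) ≺ n! ≺ nⁿ.
factorial dominates logarithmic asymptotically.

e(n) grows faster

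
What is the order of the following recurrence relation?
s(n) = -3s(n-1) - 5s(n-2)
The order is the largest lag k for which s(n-k) appears. Here the deepest term is s(n-2), so the order is 2.

Order 2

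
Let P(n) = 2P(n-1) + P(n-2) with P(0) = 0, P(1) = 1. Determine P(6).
Computing the sequence terms:
0, 1, 2, 5, 12, 29, 70

70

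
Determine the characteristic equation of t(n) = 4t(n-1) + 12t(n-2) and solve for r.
Substitute t(n) = rⁿ and divide through by rⁿ⁻²: r² - 4r - 12 = 0
Factor: (r - 6)(r + 2) = 0, so r = 6, -2.
General solution: t(n) = A·6ⁿ + B·(-2)ⁿ

Characteristic: r² - 4r - 12 = 0, Roots: r = 6, -2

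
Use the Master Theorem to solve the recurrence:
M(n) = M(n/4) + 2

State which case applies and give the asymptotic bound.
Master Theorem template: M(n) = a·M(n/b) + f(n).
Here: a=1, b=4, f(n)=2
Compute log_b(a) = log_4(1) = 0.
f(n) = 2 = Θ(1). Case 2: M(n) = Θ(log n).

Case 2: M(n) = Θ(log n)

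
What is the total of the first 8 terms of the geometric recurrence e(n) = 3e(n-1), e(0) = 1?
Computing the sequence terms: 1, 3, 9, 27, 81, 243, 729, 2187
Adding these values together:

3280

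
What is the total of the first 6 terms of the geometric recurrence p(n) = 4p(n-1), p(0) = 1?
Computing the sequence terms: 1, 4, 16, 64, 256, 1024
Adding these values together:

1365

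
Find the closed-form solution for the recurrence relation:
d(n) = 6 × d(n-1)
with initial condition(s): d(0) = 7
Recurrence: d(n) = 6 × d(n-1), initial: d(0) = 7.
Each term is 6 times the previous, so this is geometric with ratio 6. After n steps: d(n) = d(0)·6ⁿ = 7·6ⁿ.

d(n) = 7·6ⁿ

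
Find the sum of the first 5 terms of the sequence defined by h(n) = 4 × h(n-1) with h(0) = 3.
Computing the sequence terms: 3, 12, 48, 192, 768
Adding these values together:

1023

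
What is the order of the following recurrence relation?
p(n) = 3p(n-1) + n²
The order is the largest lag k for which p(n-k) appears. Here the deepest term is p(n-1) (the n² term is non-homogeneous and does not affect the order), so the order is 1.

Order 1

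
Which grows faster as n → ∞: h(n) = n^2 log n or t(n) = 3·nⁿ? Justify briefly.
Comparing growth rates:
Growth-rate hierarchy: log n ≺ any polynomial ≺ any exponential cⁿ (c>1) ≺ n! ≺ nⁿ.
super-exponential nⁿ dominates polynomial degree 2 (with log factor) asymptotically.

t(n) grows faster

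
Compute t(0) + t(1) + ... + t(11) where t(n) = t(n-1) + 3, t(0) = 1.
Computing the sequence terms: 1, 4, 7, 10, 13, 16, 19, 22, 25, 28, 31, 34
Adding these values together:

210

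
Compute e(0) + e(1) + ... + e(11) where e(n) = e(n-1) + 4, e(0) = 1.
Computing the sequence terms: 1, 5, 9, 13, 17, 21, 25, 29, 33, 37, 41, 45
Adding these values together:

276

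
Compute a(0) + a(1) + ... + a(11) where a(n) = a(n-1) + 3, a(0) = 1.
Computing the sequence terms: 1, 4, 7, 10, 13, 16, 19, 22, 25, 28, 31, 34
Adding these values together:

210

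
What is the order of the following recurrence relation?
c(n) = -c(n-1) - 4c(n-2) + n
The order is the largest lag k for which c(n-k) appears. Here the deepest term is c(n-2) (the n term is non-homogeneous and does not affect the order), so the order is 2.

Order 2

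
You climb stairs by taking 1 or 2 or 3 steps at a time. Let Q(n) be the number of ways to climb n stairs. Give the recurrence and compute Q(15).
Condition on the size of the last step (1 to 3): before it there were n-1, …, n-3 stairs climbed, and these cases are disjoint, so Q(n) = Q(n-1) + Q(n-2) + Q(n-3) (order-3 linear recurrence).
Initial conditions by direct count (compositions of i into parts ≤ 3): Q(1) = 1; Q(2) = 2; Q(3) = 4.
Iterating the recurrence: Q(4) = 7, Q(5) = 13, Q(6) = 24, Q(7) = 44, Q(8) = 81, Q(9) = 149, Q(10) = 274, Q(11) = 504, Q(12) = 927, Q(13) = 1705, Q(14) = 3136, Q(15) = 5768.

Q(n) = Q(n-1) + Q(n-2) + Q(n-3), Q(1) = 1, Q(2) = 2, Q(3) = 4; Q(15) = 5768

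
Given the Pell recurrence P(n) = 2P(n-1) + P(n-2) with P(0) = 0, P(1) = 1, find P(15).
Computing the sequence terms:
0, 1, 2, 5, 12, 29, 70, 169, 408, 985, 2378, 5741, 13860, 33461, 80782, 195025

195025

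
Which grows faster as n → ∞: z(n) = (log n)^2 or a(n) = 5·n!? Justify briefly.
Comparing growth rates:
Growth-rate hierarchy: log n ≺ any polynomial ≺ any exponential cⁿ (c>1) ≺ n! ≺ nⁿ.
factorial dominates polylogarithmic (log n)^2 asymptotically.

a(n) grows faster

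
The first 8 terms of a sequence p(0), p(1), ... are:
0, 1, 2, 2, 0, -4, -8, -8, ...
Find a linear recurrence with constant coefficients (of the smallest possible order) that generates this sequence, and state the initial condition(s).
Look for the lowest-order linear relation among consecutive terms.
Observation: p(n) - 2·p(n-1) - (-2)·p(n-2) = 0 holds for the shown terms, and no order-1 relation p(n) = α·p(n-1) + β fits.
Check at n=3: 2·2 + (-2)·1 = 2. ✓

p(n) = 2p(n-1) - 2p(n-2), p(0) = 0, p(1) = 1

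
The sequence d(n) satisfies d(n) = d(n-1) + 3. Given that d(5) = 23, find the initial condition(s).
d(5) = d(0) + 5·3, so d(0) = 23 - 15 = 8.

d(0) = 8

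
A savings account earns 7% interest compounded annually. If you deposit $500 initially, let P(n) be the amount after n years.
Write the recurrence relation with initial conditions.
Each year the balance grows by 7%, i.e. is multiplied by 1 + 7/100 = 1.07, so P(n) = 1.07 × P(n-1). The initial deposit gives P(0) = 500.
Unrolling gives the closed form P(n) = 500 × (1.07)ⁿ.

P(n) = 1.07 × P(n-1), P(0) = 500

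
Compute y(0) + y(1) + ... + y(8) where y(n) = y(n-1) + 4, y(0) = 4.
Computing the sequence terms: 4, 8, 12, 16, 20, 24, 28, 32, 36
Adding these values together:

180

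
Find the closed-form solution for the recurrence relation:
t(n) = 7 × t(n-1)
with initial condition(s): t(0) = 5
Recurrence: t(n) = 7 × t(n-1), initial: t(0) = 5.
Each term is 7 times the previous, so this is geometric with ratio 7. After n steps: t(n) = t(0)·7ⁿ = 5·7ⁿ.

t(n) = 5·7ⁿ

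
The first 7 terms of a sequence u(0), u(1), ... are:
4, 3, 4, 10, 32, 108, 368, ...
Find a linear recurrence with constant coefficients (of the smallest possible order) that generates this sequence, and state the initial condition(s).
Look for the lowest-order linear relation among consecutive terms.
Observation: u(n) - 4·u(n-1) - (-2)·u(n-2) = 0 holds for the shown terms, and no order-1 relation u(n) = α·u(n-1) + β fits.
Check at n=3: 4·4 + (-2)·3 = 10. ✓

u(n) = 4u(n-1) - 2u(n-2), u(0) = 4, u(1) = 3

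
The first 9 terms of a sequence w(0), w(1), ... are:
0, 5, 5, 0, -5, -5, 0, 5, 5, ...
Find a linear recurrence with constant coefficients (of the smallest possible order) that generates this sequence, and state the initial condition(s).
Look for the lowest-order linear relation among consecutive terms.
Observation: w(n) - 1·w(n-1) - (-1)·w(n-2) = 0 holds for the shown terms, and no order-1 relation w(n) = α·w(n-1) + β fits.
Check at n=3: 1·5 + (-1)·5 = 0. ✓

w(n) = w(n-1) - w(n-2), w(0) = 0, w(1) = 5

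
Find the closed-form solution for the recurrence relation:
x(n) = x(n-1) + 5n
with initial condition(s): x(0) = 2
Recurrence: x(n) = x(n-1) + 5n, initial: x(0) = 2.
Telescoping: x(n) = x(0) + 5·Σᵢ₌₁ⁿ i = 2 + 5·n(n+1)/2.

x(n) = 5·n(n+1)/2 + 2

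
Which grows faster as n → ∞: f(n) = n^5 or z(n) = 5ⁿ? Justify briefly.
Comparing growth rates:
Growth-rate hierarchy: log n ≺ any polynomial ≺ any exponential cⁿ (c>1) ≺ n! ≺ nⁿ.
exponential base 5 dominates polynomial degree 5 asymptotically.

z(n) grows faster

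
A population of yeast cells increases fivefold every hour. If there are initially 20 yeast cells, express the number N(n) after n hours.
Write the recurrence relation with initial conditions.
Each hour multiplies the count by 5, so the count after n hours depends only on the count after n-1 hours: N(n) = 5 × N(n-1). The starting count gives N(0) = 20.
Unrolling n times gives the closed form N(n) = 20 × 5ⁿ.

N(n) = 5 × N(n-1), N(0) = 20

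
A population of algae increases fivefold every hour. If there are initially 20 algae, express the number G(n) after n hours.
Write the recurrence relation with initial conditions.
Each hour multiplies the count by 5, so the count after n hours depends only on the count after n-1 hours: G(n) = 5 × G(n-1). The starting count gives G(0) = 20.
Unrolling n times gives the closed form G(n) = 20 × 5ⁿ.

G(n) = 5 × G(n-1), G(0) = 20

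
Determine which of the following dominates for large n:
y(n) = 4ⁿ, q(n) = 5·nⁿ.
Comparing growth rates:
Growth-rate hierarchy: log n ≺ any polynomial ≺ any exponential cⁿ (c>1) ≺ n! ≺ nⁿ.
super-exponential nⁿ dominates exponential base 4 asymptotically.

q(n) grows faster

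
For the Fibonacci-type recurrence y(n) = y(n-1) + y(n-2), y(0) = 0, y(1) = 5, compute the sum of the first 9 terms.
Computing the sequence terms: 0, 5, 5, 10, 15, 25, 40, 65, 105
Adding these values together:

270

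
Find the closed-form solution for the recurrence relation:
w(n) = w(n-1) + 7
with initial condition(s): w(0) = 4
Recurrence: w(n) = w(n-1) + 7, initial: w(0) = 4.
Each step adds 7, so w(n) = w(0) + 7n = 7n + 4.

w(n) = 7n + 4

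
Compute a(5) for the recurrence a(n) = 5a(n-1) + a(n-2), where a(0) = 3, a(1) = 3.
Computing the sequence terms:
3, 3, 18, 93, 483, 2508

2508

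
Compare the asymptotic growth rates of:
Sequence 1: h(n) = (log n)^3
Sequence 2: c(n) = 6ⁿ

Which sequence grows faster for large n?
Comparing growth rates:
Growth-rate hierarchy: log n ≺ any polynomial ≺ any exponential cⁿ (c>1) ≺ n! ≺ nⁿ.
exponential base 6 dominates polylogarithmic (log n)^3 asymptotically.

c(n) grows faster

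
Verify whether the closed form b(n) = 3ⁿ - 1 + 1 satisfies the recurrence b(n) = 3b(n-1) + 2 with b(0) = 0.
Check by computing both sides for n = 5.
From the recurrence with b(0) = 0:
  b(0) = 0, b(1) = 2, b(2) = 8, b(3) = 26, b(4) = 80, b(5) = 242
  so the recurrence gives b(5) = 242.
From the proposed closed form b(n) = 3ⁿ - 1 + 1:
  b(5) = 243.
The recurrence gives 242 but the closed form gives 243, so the closed form does not satisfy the recurrence.

No, the closed form is incorrect.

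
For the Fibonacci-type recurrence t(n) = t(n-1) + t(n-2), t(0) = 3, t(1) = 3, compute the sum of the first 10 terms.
Computing the sequence terms: 3, 3, 6, 9, 15, 24, 39, 63, 102, 165
Adding these values together:

429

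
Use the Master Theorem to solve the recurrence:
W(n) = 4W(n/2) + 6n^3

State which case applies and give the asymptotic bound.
Master Theorem template: W(n) = a·W(n/b) + f(n).
Here: a=4, b=2, f(n)=6n^3
Compute log_b(a) = log_2(4) = 2.
f(n) = 6n^3 = Ω(n^(2+ε)) with ε = 1, and the regularity condition holds (a·f(n/b) = (a/b^3)·f(n) with a/b^3 = 2^-1 < 1). Case 3: W(n) = Θ(f(n)) = Θ(n^3).

Case 3: W(n) = Θ(n^3)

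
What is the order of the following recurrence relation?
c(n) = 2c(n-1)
The order is the largest lag k for which c(n-k) appears. Here the deepest term is c(n-1), so the order is 1.

Order 1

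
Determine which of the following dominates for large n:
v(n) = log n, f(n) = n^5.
Comparing growth rates:
Growth-rate hierarchy: log n ≺ any polynomial ≺ any exponential cⁿ (c>1) ≺ n! ≺ nⁿ.
polynomial degree 5 dominates logarithmic asymptotically.

f(n) grows faster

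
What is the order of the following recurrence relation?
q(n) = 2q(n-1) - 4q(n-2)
The order is the largest lag k for which q(n-k) appears. Here the deepest term is q(n-2), so the order is 2.

Order 2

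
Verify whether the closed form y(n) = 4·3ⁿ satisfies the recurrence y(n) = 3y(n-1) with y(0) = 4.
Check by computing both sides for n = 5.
From the recurrence with y(0) = 4:
  y(0) = 4, y(1) = 12, y(2) = 36, y(3) = 108, y(4) = 324, y(5) = 972
  so the recurrence gives y(5) = 972.
From the proposed closed form y(n) = 4·3ⁿ:
  y(5) = 972.
Both sides give 972 at n = 5, and the initial condition(s) match, so the closed form is consistent.

Yes, the closed form is correct.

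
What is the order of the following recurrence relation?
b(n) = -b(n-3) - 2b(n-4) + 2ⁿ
The order is the largest lag k for which b(n-k) appears. Here the deepest term is b(n-4) (the 2ⁿ term is non-homogeneous and does not affect the order), so the order is 4.

Order 4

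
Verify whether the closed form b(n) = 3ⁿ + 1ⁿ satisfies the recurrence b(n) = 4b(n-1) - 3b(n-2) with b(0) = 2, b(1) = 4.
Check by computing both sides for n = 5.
From the recurrence with b(0) = 2, b(1) = 4:
  b(0) = 2, b(1) = 4, b(2) = 10, b(3) = 28, b(4) = 82, b(5) = 244
  so the recurrence gives b(5) = 244.
From the proposed closed form b(n) = 3ⁿ + 1ⁿ:
  b(5) = 244.
Both sides give 244 at n = 5, and the initial condition(s) match, so the closed form is consistent.

Yes, the closed form is correct.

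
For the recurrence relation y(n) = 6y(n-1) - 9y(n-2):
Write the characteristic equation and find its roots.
Substitute y(n) = rⁿ and divide through by rⁿ⁻²: r² - 6r + 9 = 0
Factor: (r - 3)² = 0, so r = 3 (double root).
General solution: y(n) = (A + Bn)·3ⁿ

Characteristic: r² - 6r + 9 = 0, Roots: r = 3 (double root)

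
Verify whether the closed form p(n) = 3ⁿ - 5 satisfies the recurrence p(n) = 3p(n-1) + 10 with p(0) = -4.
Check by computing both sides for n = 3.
From the recurrence with p(0) = -4:
  p(0) = -4, p(1) = -2, p(2) = 4, p(3) = 22
  so the recurrence gives p(3) = 22.
From the proposed closed form p(n) = 3ⁿ - 5:
  p(3) = 22.
Both sides give 22 at n = 3, and the initial condition(s) match, so the closed form is consistent.

Yes, the closed form is correct.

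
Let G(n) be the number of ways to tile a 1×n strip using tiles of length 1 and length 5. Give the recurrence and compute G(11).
Condition on the last tile: it has length 1 (leaving a 1×(n-1) strip) or length 5 (leaving a 1×(n-5) strip), so G(n) = G(n-1) + G(n-5) (order-5 linear recurrence).
For 0 ≤ i < 5 only unit tiles fit, so G(i) = 1.
Iterating the recurrence: G(5) = 2, G(6) = 3, G(7) = 4, G(8) = 5, G(9) = 6, G(10) = 8, G(11) = 11.

G(n) = G(n-1) + G(n-5), with G(i) = 1 for 0 ≤ i < 5; G(11) = 11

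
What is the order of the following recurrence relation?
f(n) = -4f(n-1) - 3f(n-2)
The order is the largest lag k for which f(n-k) appears. Here the deepest term is f(n-2), so the order is 2.

Order 2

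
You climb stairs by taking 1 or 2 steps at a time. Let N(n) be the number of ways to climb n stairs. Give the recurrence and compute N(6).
Condition on the size of the last step (1 to 2): before it there were n-1, …, n-2 stairs climbed, and these cases are disjoint, so N(n) = N(n-1) + N(n-2) (Fibonacci-type sequence).
Initial conditions by direct count (compositions of i into parts ≤ 2): N(1) = 1; N(2) = 2.
Iterating the recurrence: N(3) = 3, N(4) = 5, N(5) = 8, N(6) = 13.

N(n) = N(n-1) + N(n-2), N(1) = 1, N(2) = 2; N(6) = 13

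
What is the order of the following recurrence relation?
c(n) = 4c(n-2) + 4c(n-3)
The order is the largest lag k for which c(n-k) appears. Here the deepest term is c(n-3), so the order is 3.

Order 3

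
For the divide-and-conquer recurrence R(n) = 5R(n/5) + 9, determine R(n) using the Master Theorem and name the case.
Master Theorem template: R(n) = a·R(n/b) + f(n).
Here: a=5, b=5, f(n)=9
Compute log_b(a) = log_5(5) = 1.
f(n) = 9 = O(n^(1-ε)) with ε = 1. Case 1: R(n) = Θ(n^log_b(a)) = Θ(n).

Case 1: R(n) = Θ(n)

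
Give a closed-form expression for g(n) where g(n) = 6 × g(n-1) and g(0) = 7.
Recurrence: g(n) = 6 × g(n-1), initial: g(0) = 7.
Each term is 6 times the previous, so this is geometric with ratio 6. After n steps: g(n) = g(0)·6ⁿ = 7·6ⁿ.

g(n) = 7·6ⁿ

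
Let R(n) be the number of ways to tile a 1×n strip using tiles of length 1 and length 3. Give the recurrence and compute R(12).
Condition on the last tile: it has length 1 (leaving a 1×(n-1) strip) or length 3 (leaving a 1×(n-3) strip), so R(n) = R(n-1) + R(n-3) (order-3 linear recurrence).
For 0 ≤ i < 3 only unit tiles fit, so R(i) = 1.
Iterating the recurrence: R(3) = 2, R(4) = 3, R(5) = 4, R(6) = 6, R(7) = 9, R(8) = 13, R(9) = 19, R(10) = 28, R(11) = 41, R(12) = 60.

R(n) = R(n-1) + R(n-3), with R(i) = 1 for 0 ≤ i < 3; R(12) = 60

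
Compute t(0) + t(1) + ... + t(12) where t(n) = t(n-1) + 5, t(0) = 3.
Computing the sequence terms: 3, 8, 13, 18, 23, 28, 33, 38, 43, 48, 53, 58, 63
Adding these values together:

429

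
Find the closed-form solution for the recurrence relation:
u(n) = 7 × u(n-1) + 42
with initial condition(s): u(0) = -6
Recurrence: u(n) = 7 × u(n-1) + 42, initial: u(0) = -6.
Try u(n) = A·7ⁿ + C. Substituting: A·7ⁿ + C = 7(A·7ⁿ⁻¹ + C) + 42 = A·7ⁿ + 7C + 42, so C = 7C + 42, giving C = -7. Then u(0) = A - 7 = -6 gives A = 1.

u(n) = 7ⁿ - 7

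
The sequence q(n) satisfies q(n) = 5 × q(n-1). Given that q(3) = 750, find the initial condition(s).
In general q(n) = 5ⁿ · q(0). At n = 3: q(0) = q(3) / 5^3 = 750 / 125 = 6.

q(0) = 6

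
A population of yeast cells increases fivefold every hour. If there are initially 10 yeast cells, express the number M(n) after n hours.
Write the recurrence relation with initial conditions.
Each hour multiplies the count by 5, so the count after n hours depends only on the count after n-1 hours: M(n) = 5 × M(n-1). The starting count gives M(0) = 10.
Unrolling n times gives the closed form M(n) = 10 × 5ⁿ.

M(n) = 5 × M(n-1), M(0) = 10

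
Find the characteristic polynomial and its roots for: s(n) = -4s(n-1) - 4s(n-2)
Substitute s(n) = rⁿ and divide through by rⁿ⁻²: r² + 4r + 4 = 0
Factor: (r + 2)² = 0, so r = -2 (double root).
General solution: s(n) = (A + Bn)·(-2)ⁿ

Characteristic: r² + 4r + 4 = 0, Roots: r = -2 (double root)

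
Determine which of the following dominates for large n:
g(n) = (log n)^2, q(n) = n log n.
Comparing growth rates:
Growth-rate hierarchy: log n ≺ any polynomial ≺ any exponential cⁿ (c>1) ≺ n! ≺ nⁿ.
polynomial degree 1 (with log factor) dominates polylogarithmic (log n)^2 asymptotically.

q(n) grows faster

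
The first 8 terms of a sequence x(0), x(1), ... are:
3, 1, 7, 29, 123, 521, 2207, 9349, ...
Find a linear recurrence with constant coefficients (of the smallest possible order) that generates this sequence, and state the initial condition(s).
Look for the lowest-order linear relation among consecutive terms.
Observation: x(n) - 4·x(n-1) - (1)·x(n-2) = 0 holds for the shown terms, and no order-1 relation x(n) = α·x(n-1) + β fits.
Check at n=3: 4·7 + (1)·1 = 29. ✓

x(n) = 4x(n-1) + x(n-2), x(0) = 3, x(1) = 1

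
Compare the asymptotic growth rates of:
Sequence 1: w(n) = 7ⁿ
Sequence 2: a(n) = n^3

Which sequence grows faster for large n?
Comparing growth rates:
Growth-rate hierarchy: log n ≺ any polynomial ≺ any exponential cⁿ (c>1) ≺ n! ≺ nⁿ.
exponential base 7 dominates polynomial degree 3 asymptotically.

w(n) grows faster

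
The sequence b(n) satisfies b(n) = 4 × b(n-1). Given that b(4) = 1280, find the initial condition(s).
In general b(n) = 4ⁿ · b(0). At n = 4: b(0) = b(4) / 4^4 = 1280 / 256 = 5.

b(0) = 5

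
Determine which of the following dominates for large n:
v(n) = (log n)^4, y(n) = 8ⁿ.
Comparing growth rates:
Growth-rate hierarchy: log n ≺ any polynomial ≺ any exponential cⁿ (c>1) ≺ n! ≺ nⁿ.
exponential base 8 dominates polylogarithmic (log n)^4 asymptotically.

y(n) grows faster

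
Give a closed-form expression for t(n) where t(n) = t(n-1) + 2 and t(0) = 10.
Recurrence: t(n) = t(n-1) + 2, initial: t(0) = 10.
Each step adds 2, so t(n) = t(0) + 2n = 2n + 10.

t(n) = 2n + 10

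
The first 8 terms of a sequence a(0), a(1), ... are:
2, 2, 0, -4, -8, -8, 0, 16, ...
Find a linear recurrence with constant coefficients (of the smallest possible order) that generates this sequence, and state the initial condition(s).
Look for the lowest-order linear relation among consecutive terms.
Observation: a(n) - 2·a(n-1) - (-2)·a(n-2) = 0 holds for the shown terms, and no order-1 relation a(n) = α·a(n-1) + β fits.
Check at n=3: 2·0 + (-2)·2 = -4. ✓

a(n) = 2a(n-1) - 2a(n-2), a(0) = 2, a(1) = 2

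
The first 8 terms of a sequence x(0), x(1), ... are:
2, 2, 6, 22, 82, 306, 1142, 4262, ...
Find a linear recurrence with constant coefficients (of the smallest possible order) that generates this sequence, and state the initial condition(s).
Look for the lowest-order linear relation among consecutive terms.
Observation: x(n) - 4·x(n-1) - (-1)·x(n-2) = 0 holds for the shown terms, and no order-1 relation x(n) = α·x(n-1) + β fits.
Check at n=3: 4·6 + (-1)·2 = 22. ✓

x(n) = 4x(n-1) - x(n-2), x(0) = 2, x(1) = 2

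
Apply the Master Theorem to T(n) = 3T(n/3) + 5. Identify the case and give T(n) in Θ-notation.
Master Theorem template: T(n) = a·T(n/b) + f(n).
Here: a=3, b=3, f(n)=5
Compute log_b(a) = log_3(3) = 1.
f(n) = 5 = O(n^(1-ε)) with ε = 1. Case 1: T(n) = Θ(n^log_b(a)) = Θ(n).

Case 1: T(n) = Θ(n)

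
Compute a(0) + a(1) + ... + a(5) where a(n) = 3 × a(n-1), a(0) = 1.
Computing the sequence terms: 1, 3, 9, 27, 81, 243
Adding these values together:

364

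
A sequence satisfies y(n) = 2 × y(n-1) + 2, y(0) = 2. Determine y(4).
Computing step by step:
y(0) = 2
y(1) = 2 × 2 + 2 = 6
y(2) = 2 × 6 + 2 = 14
y(3) = 2 × 14 + 2 = 30
y(4) = 2 × 30 + 2 = 62

62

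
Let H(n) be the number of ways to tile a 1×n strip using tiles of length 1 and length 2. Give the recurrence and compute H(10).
Condition on the last tile: it has length 1 (leaving a 1×(n-1) strip) or length 2 (leaving a 1×(n-2) strip), so H(n) = H(n-1) + H(n-2) (order-2 linear recurrence).
For 0 ≤ i < 2 only unit tiles fit, so H(i) = 1.
Iterating the recurrence: H(2) = 2, H(3) = 3, H(4) = 5, H(5) = 8, H(6) = 13, H(7) = 21, H(8) = 34, H(9) = 55, H(10) = 89.

H(n) = H(n-1) + H(n-2), with H(i) = 1 for 0 ≤ i < 2; H(10) = 89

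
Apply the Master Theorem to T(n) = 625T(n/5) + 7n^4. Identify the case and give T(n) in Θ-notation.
Master Theorem template: T(n) = a·T(n/b) + f(n).
Here: a=625, b=5, f(n)=7n^4
Compute log_b(a) = log_5(625) = 4.
f(n) = 7n^4 = Θ(n^4). Case 2: T(n) = Θ(n^4 log n).

Case 2: T(n) = Θ(n^4 log n)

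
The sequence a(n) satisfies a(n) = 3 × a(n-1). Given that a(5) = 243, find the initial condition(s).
In general a(n) = 3ⁿ · a(0). At n = 5: a(0) = a(5) / 3^5 = 243 / 243 = 1.

a(0) = 1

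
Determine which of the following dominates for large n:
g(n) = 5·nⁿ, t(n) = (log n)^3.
Comparing growth rates:
Growth-rate hierarchy: log n ≺ any polynomial ≺ any exponential cⁿ (c>1) ≺ n! ≺ nⁿ.
super-exponential nⁿ dominates polylogarithmic (log n)^3 asymptotically.

g(n) grows faster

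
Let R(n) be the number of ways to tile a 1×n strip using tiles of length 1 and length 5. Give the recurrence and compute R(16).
Condition on the last tile: it has length 1 (leaving a 1×(n-1) strip) or length 5 (leaving a 1×(n-5) strip), so R(n) = R(n-1) + R(n-5) (order-5 linear recurrence).
For 0 ≤ i < 5 only unit tiles fit, so R(i) = 1.
Iterating the recurrence: R(5) = 2, R(6) = 3, R(7) = 4, R(8) = 5, R(9) = 6, R(10) = 8, R(11) = 11, R(12) = 15, R(13) = 20, R(14) = 26, R(15) = 34, R(16) = 45.

R(n) = R(n-1) + R(n-5), with R(i) = 1 for 0 ≤ i < 5; R(16) = 45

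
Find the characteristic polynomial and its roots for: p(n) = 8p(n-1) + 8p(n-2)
Substitute p(n) = rⁿ and divide through by rⁿ⁻²: r² - 8r - 8 = 0
Discriminant: 8² + 4·8 = 96, not a perfect square, so by the quadratic formula r = (8 ± √96)/2.
General solution: p(n) = A·r₁ⁿ + B·r₂ⁿ where r₁,r₂ = (8 ± √96)/2

Characteristic: r² - 8r - 8 = 0, Roots: r = (8 ± √96)/2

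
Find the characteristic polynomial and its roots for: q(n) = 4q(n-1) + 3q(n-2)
Substitute q(n) = rⁿ and divide through by rⁿ⁻²: r² - 4r - 3 = 0
Discriminant: 4² + 4·3 = 28, not a perfect square, so by the quadratic formula r = (4 ± √28)/2.
General solution: q(n) = A·r₁ⁿ + B·r₂ⁿ where r₁,r₂ = (4 ± √28)/2

Characteristic: r² - 4r - 3 = 0, Roots: r = (4 ± √28)/2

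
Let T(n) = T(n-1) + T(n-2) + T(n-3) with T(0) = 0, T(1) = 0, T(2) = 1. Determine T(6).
Computing the sequence terms:
0, 0, 1, 1, 2, 4, 7

7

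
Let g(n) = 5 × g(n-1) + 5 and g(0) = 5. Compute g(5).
Computing step by step:
g(0) = 5
g(1) = 5 × 5 + 5 = 30
g(2) = 5 × 30 + 5 = 155
g(3) = 5 × 155 + 5 = 780
g(4) = 5 × 780 + 5 = 3905
g(5) = 5 × 3905 + 5 = 19530

19530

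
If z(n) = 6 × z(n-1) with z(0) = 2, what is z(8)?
Computing step by step:
z(0) = 2
z(1) = 6 × 2 = 12
z(2) = 6 × 12 = 72
z(3) = 6 × 72 = 432
z(4) = 6 × 432 = 2592
z(5) = 6 × 2592 = 15552
z(6) = 6 × 15552 = 93312
z(7) = 6 × 93312 = 559872
z(8) = 6 × 559872 = 3359232

3359232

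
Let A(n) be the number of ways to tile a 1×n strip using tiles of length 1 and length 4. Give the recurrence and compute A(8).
Condition on the last tile: it has length 1 (leaving a 1×(n-1) strip) or length 4 (leaving a 1×(n-4) strip), so A(n) = A(n-1) + A(n-4) (order-4 linear recurrence).
For 0 ≤ i < 4 only unit tiles fit, so A(i) = 1.
Iterating the recurrence: A(4) = 2, A(5) = 3, A(6) = 4, A(7) = 5, A(8) = 7.

A(n) = A(n-1) + A(n-4), with A(i) = 1 for 0 ≤ i < 4; A(8) = 7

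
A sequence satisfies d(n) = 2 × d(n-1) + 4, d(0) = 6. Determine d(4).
Computing step by step:
d(0) = 6
d(1) = 2 × 6 + 4 = 16
d(2) = 2 × 16 + 4 = 36
d(3) = 2 × 36 + 4 = 76
d(4) = 2 × 76 + 4 = 156

156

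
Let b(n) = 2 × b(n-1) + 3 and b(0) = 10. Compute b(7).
Computing step by step:
b(0) = 10
b(1) = 2 × 10 + 3 = 23
b(2) = 2 × 23 + 3 = 49
b(3) = 2 × 49 + 3 = 101
b(4) = 2 × 101 + 3 = 205
b(5) = 2 × 205 + 3 = 413
b(6) = 2 × 413 + 3 = 829
b(7) = 2 × 829 + 3 = 1661

1661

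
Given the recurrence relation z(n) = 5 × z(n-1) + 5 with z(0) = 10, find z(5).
Computing step by step:
z(0) = 10
z(1) = 5 × 10 + 5 = 55
z(2) = 5 × 55 + 5 = 280
z(3) = 5 × 280 + 5 = 1405
z(4) = 5 × 1405 + 5 = 7030
z(5) = 5 × 7030 + 5 = 35155

35155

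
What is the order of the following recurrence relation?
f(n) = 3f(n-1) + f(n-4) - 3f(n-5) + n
The order is the largest lag k for which f(n-k) appears. Here the deepest term is f(n-5) (the n term is non-homogeneous and does not affect the order), so the order is 5.

Order 5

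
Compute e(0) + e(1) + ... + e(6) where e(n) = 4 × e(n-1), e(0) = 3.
Computing the sequence terms: 3, 12, 48, 192, 768, 3072, 12288
Adding these values together:

16383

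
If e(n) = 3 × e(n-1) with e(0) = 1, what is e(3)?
Computing step by step:
e(0) = 1
e(1) = 3 × 1 = 3
e(2) = 3 × 3 = 9
e(3) = 3 × 9 = 27

27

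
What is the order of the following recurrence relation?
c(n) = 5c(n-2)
The order is the largest lag k for which c(n-k) appears. Here the deepest term is c(n-2), so the order is 2.

Order 2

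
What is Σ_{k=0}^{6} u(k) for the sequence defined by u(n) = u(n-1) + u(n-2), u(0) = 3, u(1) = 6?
Computing the sequence terms: 3, 6, 9, 15, 24, 39, 63
Adding these values together:

159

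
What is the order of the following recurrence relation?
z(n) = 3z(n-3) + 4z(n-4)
The order is the largest lag k for which z(n-k) appears. Here the deepest term is z(n-4), so the order is 4.

Order 4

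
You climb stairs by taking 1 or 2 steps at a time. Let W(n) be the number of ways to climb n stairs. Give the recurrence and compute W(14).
Condition on the size of the last step (1 to 2): before it there were n-1, …, n-2 stairs climbed, and these cases are disjoint, so W(n) = W(n-1) + W(n-2) (Fibonacci-type sequence).
Initial conditions by direct count (compositions of i into parts ≤ 2): W(1) = 1; W(2) = 2.
Iterating the recurrence: W(3) = 3, W(4) = 5, W(5) = 8, W(6) = 13, W(7) = 21, W(8) = 34, W(9) = 55, W(10) = 89, W(11) = 144, W(12) = 233, W(13) = 377, W(14) = 610.

W(n) = W(n-1) + W(n-2), W(1) = 1, W(2) = 2; W(14) = 610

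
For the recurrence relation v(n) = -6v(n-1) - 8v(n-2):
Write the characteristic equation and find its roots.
Substitute v(n) = rⁿ and divide through by rⁿ⁻²: r² + 6r + 8 = 0
Factor: (r + 2)(r + 4) = 0, so r = -2, -4.
General solution: v(n) = A·(-2)ⁿ + B·(-4)ⁿ

Characteristic: r² + 6r + 8 = 0, Roots: r = -2, -4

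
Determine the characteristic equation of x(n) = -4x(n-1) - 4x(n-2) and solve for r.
Substitute x(n) = rⁿ and divide through by rⁿ⁻²: r² + 4r + 4 = 0
Factor: (r + 2)² = 0, so r = -2 (double root).
General solution: x(n) = (A + Bn)·(-2)ⁿ

Characteristic: r² + 4r + 4 = 0, Roots: r = -2 (double root)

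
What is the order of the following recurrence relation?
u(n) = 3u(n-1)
The order is the largest lag k for which u(n-k) appears. Here the deepest term is u(n-1), so the order is 1.

Order 1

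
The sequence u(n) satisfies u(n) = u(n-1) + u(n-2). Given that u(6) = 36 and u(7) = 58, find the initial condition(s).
Work backwards using u(k) = u(k+2) - u(k+1):
u(5) = u(7) - u(6) = 58 - 36 = 22
u(4) = u(6) - u(5) = 36 - 22 = 14
u(3) = u(5) - u(4) = 22 - 14 = 8
u(2) = u(4) - u(3) = 14 - 8 = 6
u(1) = u(3) - u(2) = 8 - 6 = 2
u(0) = u(2) - u(1) = 6 - 2 = 4

u(0) = 4, u(1) = 2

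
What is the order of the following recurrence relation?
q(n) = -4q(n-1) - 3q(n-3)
The order is the largest lag k for which q(n-k) appears. Here the deepest term is q(n-3), so the order is 3.

Order 3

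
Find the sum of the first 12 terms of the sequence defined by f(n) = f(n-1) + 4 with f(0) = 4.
Computing the sequence terms: 4, 8, 12, 16, 20, 24, 28, 32, 36, 40, 44, 48
Adding these values together:

312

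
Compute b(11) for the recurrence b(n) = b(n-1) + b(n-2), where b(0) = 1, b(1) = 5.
Computing the sequence terms:
1, 5, 6, 11, 17, 28, 45, 73, 118, 191, 309, 500

500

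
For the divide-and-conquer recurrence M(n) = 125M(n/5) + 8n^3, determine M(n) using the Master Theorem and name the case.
Master Theorem template: M(n) = a·M(n/b) + f(n).
Here: a=125, b=5, f(n)=8n^3
Compute log_b(a) = log_5(125) = 3.
f(n) = 8n^3 = Θ(n^3). Case 2: M(n) = Θ(n^3 log n).

Case 2: M(n) = Θ(n^3 log n)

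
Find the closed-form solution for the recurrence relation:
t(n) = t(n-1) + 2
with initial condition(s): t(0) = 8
Recurrence: t(n) = t(n-1) + 2, initial: t(0) = 8.
Each step adds 2, so t(n) = t(0) + 2n = 2n + 8.

t(n) = 2n + 8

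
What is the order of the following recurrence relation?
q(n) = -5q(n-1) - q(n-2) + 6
The order is the largest lag k for which q(n-k) appears. Here the deepest term is q(n-2) (the 6 term is non-homogeneous and does not affect the order), so the order is 2.

Order 2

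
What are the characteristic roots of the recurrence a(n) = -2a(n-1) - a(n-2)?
Substitute a(n) = rⁿ and divide through by rⁿ⁻²: r² + 2r + 1 = 0
Factor: (r + 1)² = 0, so r = -1 (double root).
General solution: a(n) = (A + Bn)·(-1)ⁿ

Characteristic: r² + 2r + 1 = 0, Roots: r = -1 (double root)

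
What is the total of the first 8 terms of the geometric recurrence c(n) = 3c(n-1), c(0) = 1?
Computing the sequence terms: 1, 3, 9, 27, 81, 243, 729, 2187
Adding these values together:

3280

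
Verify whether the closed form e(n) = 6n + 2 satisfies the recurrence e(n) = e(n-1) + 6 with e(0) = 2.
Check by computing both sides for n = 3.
From the recurrence with e(0) = 2:
  e(0) = 2, e(1) = 8, e(2) = 14, e(3) = 20
  so the recurrence gives e(3) = 20.
From the proposed closed form e(n) = 6n + 2:
  e(3) = 20.
Both sides give 20 at n = 3, and the initial condition(s) match, so the closed form is consistent.

Yes, the closed form is correct.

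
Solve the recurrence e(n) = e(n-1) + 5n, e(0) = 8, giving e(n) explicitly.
Recurrence: e(n) = e(n-1) + 5n, initial: e(0) = 8.
Telescoping: e(n) = e(0) + 5·Σᵢ₌₁ⁿ i = 8 + 5·n(n+1)/2.

e(n) = 5·n(n+1)/2 + 8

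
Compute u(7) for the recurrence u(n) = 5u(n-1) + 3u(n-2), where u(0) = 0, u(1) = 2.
Computing the sequence terms:
0, 2, 10, 56, 310, 1718, 9520, 52754

52754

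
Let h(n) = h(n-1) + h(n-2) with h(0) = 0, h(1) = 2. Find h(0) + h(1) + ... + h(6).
Computing the sequence terms: 0, 2, 2, 4, 6, 10, 16
Adding these values together:

40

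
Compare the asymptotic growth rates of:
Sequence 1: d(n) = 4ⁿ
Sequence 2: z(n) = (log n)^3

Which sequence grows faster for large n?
Comparing growth rates:
Growth-rate hierarchy: log n ≺ any polynomial ≺ any exponential cⁿ (c>1) ≺ n! ≺ nⁿ.
exponential base 4 dominates polylogarithmic (log n)^3 asymptotically.

d(n) grows faster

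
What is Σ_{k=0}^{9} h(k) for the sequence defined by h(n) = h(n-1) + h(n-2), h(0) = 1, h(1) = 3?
Computing the sequence terms: 1, 3, 4, 7, 11, 18, 29, 47, 76, 123
Adding these values together:

319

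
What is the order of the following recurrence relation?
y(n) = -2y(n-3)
The order is the largest lag k for which y(n-k) appears. Here the deepest term is y(n-3), so the order is 3.

Order 3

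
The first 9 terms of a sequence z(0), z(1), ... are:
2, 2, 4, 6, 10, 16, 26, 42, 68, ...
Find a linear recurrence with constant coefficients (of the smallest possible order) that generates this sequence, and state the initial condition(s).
Look for the lowest-order linear relation among consecutive terms.
Observation: z(n) - 1·z(n-1) - (1)·z(n-2) = 0 holds for the shown terms, and no order-1 relation z(n) = α·z(n-1) + β fits.
Check at n=3: 1·4 + (1)·2 = 6. ✓

z(n) = z(n-1) + z(n-2), z(0) = 2, z(1) = 2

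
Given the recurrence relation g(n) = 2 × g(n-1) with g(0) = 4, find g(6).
Computing step by step:
g(0) = 4
g(1) = 2 × 4 = 8
g(2) = 2 × 8 = 16
g(3) = 2 × 16 = 32
g(4) = 2 × 32 = 64
g(5) = 2 × 64 = 128
g(6) = 2 × 128 = 256

256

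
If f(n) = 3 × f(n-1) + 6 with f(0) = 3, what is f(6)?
Computing step by step:
f(0) = 3
f(1) = 3 × 3 + 6 = 15
f(2) = 3 × 15 + 6 = 51
f(3) = 3 × 51 + 6 = 159
f(4) = 3 × 159 + 6 = 483
f(5) = 3 × 483 + 6 = 1455
f(6) = 3 × 1455 + 6 = 4371

4371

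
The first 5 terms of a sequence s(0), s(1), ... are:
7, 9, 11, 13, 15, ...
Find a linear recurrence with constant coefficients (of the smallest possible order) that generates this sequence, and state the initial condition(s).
Look for the lowest-order linear relation among consecutive terms.
Observation: consecutive differences are constant (= 2).
Check at n=2: 1·9 + 2 = 11. ✓

s(n) = s(n-1) + 2, s(0) = 7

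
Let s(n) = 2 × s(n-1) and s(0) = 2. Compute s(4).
Computing step by step:
s(0) = 2
s(1) = 2 × 2 = 4
s(2) = 2 × 4 = 8
s(3) = 2 × 8 = 16
s(4) = 2 × 16 = 32

32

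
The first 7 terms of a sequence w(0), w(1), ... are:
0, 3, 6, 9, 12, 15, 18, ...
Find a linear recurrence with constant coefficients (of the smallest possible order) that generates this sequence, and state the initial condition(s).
Look for the lowest-order linear relation among consecutive terms.
Observation: consecutive differences are constant (= 3).
Check at n=2: 1·3 + 3 = 6. ✓

w(n) = w(n-1) + 3, w(0) = 0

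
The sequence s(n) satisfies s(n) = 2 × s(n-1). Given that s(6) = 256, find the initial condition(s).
In general s(n) = 2ⁿ · s(0). At n = 6: s(0) = s(6) / 2^6 = 256 / 64 = 4.

s(0) = 4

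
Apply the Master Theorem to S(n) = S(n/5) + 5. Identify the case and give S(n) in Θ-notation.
Master Theorem template: S(n) = a·S(n/b) + f(n).
Here: a=1, b=5, f(n)=5
Compute log_b(a) = log_5(1) = 0.
f(n) = 5 = Θ(1). Case 2: S(n) = Θ(log n).

Case 2: S(n) = Θ(log n)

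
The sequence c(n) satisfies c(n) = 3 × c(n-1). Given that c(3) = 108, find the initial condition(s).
In general c(n) = 3ⁿ · c(0). At n = 3: c(0) = c(3) / 3^3 = 108 / 27 = 4.

c(0) = 4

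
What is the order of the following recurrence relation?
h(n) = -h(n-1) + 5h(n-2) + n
The order is the largest lag k for which h(n-k) appears. Here the deepest term is h(n-2) (the n term is non-homogeneous and does not affect the order), so the order is 2.

Order 2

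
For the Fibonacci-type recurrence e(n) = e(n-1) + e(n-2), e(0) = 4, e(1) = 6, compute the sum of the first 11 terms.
Computing the sequence terms: 4, 6, 10, 16, 26, 42, 68, 110, 178, 288, 466
Adding these values together:

1214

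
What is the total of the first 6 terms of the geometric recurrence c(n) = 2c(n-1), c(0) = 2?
Computing the sequence terms: 2, 4, 8, 16, 32, 64
Adding these values together:

126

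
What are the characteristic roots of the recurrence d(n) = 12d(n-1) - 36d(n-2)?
Substitute d(n) = rⁿ and divide through by rⁿ⁻²: r² - 12r + 36 = 0
Factor: (r - 6)² = 0, so r = 6 (double root).
General solution: d(n) = (A + Bn)·6ⁿ

Characteristic: r² - 12r + 36 = 0, Roots: r = 6 (double root)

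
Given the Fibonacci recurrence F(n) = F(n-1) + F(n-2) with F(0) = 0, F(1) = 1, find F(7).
Computing the sequence terms:
0, 1, 1, 2, 3, 5, 8, 13

13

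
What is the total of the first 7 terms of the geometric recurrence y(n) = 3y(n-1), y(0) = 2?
Computing the sequence terms: 2, 6, 18, 54, 162, 486, 1458
Adding these values together:

2186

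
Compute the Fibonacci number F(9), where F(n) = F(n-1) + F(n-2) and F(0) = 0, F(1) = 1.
Computing the sequence terms:
0, 1, 1, 2, 3, 5, 8, 13, 21, 34

34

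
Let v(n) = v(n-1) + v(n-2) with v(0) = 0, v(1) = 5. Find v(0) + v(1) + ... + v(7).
Computing the sequence terms: 0, 5, 5, 10, 15, 25, 40, 65
Adding these values together:

165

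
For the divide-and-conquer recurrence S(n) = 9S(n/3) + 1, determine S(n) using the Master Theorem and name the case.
Master Theorem template: S(n) = a·S(n/b) + f(n).
Here: a=9, b=3, f(n)=1
Compute log_b(a) = log_3(9) = 2.
f(n) = 1 = O(n^(2-ε)) with ε = 2. Case 1: S(n) = Θ(n^log_b(a)) = Θ(n^2).

Case 1: S(n) = Θ(n^2)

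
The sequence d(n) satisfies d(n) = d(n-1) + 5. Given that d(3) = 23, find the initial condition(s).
d(3) = d(0) + 3·5, so d(0) = 23 - 15 = 8.

d(0) = 8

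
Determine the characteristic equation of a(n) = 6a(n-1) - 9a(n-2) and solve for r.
Substitute a(n) = rⁿ and divide through by rⁿ⁻²: r² - 6r + 9 = 0
Factor: (r - 3)² = 0, so r = 3 (double root).
General solution: a(n) = (A + Bn)·3ⁿ

Characteristic: r² - 6r + 9 = 0, Roots: r = 3 (double root)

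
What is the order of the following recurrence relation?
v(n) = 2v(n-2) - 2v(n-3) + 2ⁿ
The order is the largest lag k for which v(n-k) appears. Here the deepest term is v(n-3) (the 2ⁿ term is non-homogeneous and does not affect the order), so the order is 3.

Order 3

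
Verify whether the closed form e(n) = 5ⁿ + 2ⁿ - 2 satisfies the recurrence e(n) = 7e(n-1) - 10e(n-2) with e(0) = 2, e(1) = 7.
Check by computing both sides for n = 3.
From the recurrence with e(0) = 2, e(1) = 7:
  e(0) = 2, e(1) = 7, e(2) = 29, e(3) = 133
  so the recurrence gives e(3) = 133.
From the proposed closed form e(n) = 5ⁿ + 2ⁿ - 2:
  e(3) = 131.
The recurrence gives 133 but the closed form gives 131, so the closed form does not satisfy the recurrence.

No, the closed form is incorrect.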